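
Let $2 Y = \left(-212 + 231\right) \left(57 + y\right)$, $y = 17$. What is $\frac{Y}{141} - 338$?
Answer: $- \frac{46955}{141} \approx -333.01$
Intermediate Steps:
$Y = 703$ ($Y = \frac{\left(-212 + 231\right) \left(57 + 17\right)}{2} = \frac{19 \cdot 74}{2} = \frac{1}{2} \cdot 1406 = 703$)
$\frac{Y}{141} - 338 = \frac{703}{141} - 338 = - \frac{46955}{141}$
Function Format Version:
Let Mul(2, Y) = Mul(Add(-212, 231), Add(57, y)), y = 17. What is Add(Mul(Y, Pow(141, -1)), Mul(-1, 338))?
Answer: Rational(-46955, 141) ≈ -333.01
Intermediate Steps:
Y = 703 (Y = Mul(Rational(1, 2), Mul(Add(-212, 231), Add(57, 17))) = Mul(Rational(1, 2), Mul(19, 74)) = Mul(Rational(1, 2), 1406) = 703)
Add(Mul(Y, Pow(141, -1)), Mul(-1, 338)) = Add(Mul(703, Pow(141, -1)), Mul(-1, 338)) = Add(Mul(703, Rational(1, 141)), -338) = Add(Rational(703, 141), -338) = Rational(-46955, 141)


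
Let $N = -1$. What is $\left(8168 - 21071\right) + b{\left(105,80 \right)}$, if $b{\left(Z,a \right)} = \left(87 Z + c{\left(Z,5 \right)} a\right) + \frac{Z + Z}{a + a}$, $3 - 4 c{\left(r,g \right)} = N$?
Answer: $- \frac{58987}{16} \approx -3686.7$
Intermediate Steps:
$c{\left(r,g \right)} = 1$ ($c{\left(r,g \right)} = \frac{3}{4} - - \frac{1}{4} = \frac{3}{4} + \frac{1}{4} = 1$)
$b{\left(Z,a \right)} = a + 87 Z + \frac{Z}{a}$ ($b{\left(Z,a \right)} = \left(87 Z + 1 a\right) + \frac{Z + Z}{a + a} = \left(87 Z + a\right) + \frac{2 Z}{2 a} = \left(a + 87 Z\right) + 2 Z \frac{1}{2 a} = \left(a + 87 Z\right) + \frac{Z}{a} = a + 87 Z + \frac{Z}{a}$)
$\left(8168 - 21071\right) + b{\left(105,80 \right)} = \left(8168 - 21071\right) + \left(80 + 87 \cdot 105 + \frac{105}{80}\right) = \left(8168 - 21071\right) + \left(80 + 9135 + 105 \cdot \frac{1}{80}\right) = -12903 + \left(80 + 9135 + \frac{21}{16}\right) = -12903 + \frac{147461}{16} = - \frac{58987}{16}$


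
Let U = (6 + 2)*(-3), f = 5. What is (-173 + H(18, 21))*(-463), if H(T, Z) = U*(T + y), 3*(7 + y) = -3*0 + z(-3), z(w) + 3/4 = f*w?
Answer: 143993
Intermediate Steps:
z(w) = -¾ + 5*w
y = -49/4 (y = -7 + (-3*0 + (-¾ + 5*(-3)))/3 = -7 + (0 + (-¾ - 15))/3 = -7 + (0 - 63/4)/3 = -7 + (⅓)*(-63/4) = -7 - 21/4 = -49/4 ≈ -12.250)
U = -24 (U = 8*(-3) = -24)
H(T, Z) = 294 - 24*T (H(T, Z) = -24*(T - 49/4) = -24*(-49/4 + T) = 294 - 24*T)
(-173 + H(18, 21))*(-463) = (-173 + (294 - 24*18))*(-463) = (-173 + (294 - 432))*(-463) = (-173 - 138)*(-463) = -311*(-463) = 143993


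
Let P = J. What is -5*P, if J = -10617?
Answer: 53085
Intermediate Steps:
P = -10617
-5*P = -5*(-10617) = 53085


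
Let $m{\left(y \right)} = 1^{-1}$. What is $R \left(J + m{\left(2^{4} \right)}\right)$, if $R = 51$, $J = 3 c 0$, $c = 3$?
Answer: $51$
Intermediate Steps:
$J = 0$ ($J = 3 \cdot 3 \cdot 0 = 9 \cdot 0 = 0$)
$m{\left(y \right)} = 1$
$R \left(J + m{\left(2^{4} \right)}\right) = 51 \left(0 + 1\right) = 51 \cdot 1 = 51$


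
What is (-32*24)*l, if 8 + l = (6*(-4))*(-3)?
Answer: -49152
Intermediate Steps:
l = 64 (l = -8 + (6*(-4))*(-3) = -8 - 24*(-3) = -8 + 72 = 64)
(-32*24)*l = -32*24*64 = -768*64 = -49152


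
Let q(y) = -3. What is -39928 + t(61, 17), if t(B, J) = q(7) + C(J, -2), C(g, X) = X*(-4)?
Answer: -39923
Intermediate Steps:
C(g, X) = -4*X
t(B, J) = 5 (t(B, J) = -3 - 4*(-2) = -3 + 8 = 5)
-39928 + t(61, 17) = -39928 + 5 = -39923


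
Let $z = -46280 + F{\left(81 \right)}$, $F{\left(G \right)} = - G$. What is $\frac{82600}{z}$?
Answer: $- \frac{11800}{6623} \approx -1.7817$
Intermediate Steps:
$z = -46361$ ($z = -46280 - 81 = -46361$)
$\frac{82600}{z} = \frac{82600}{-46361} = 82600 \left(- \frac{1}{46361}\right) = - \frac{11800}{6623}$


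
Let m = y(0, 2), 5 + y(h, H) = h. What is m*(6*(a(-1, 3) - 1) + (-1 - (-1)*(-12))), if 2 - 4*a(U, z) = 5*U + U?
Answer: 35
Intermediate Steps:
a(U, z) = 1/2 - 3*U/2 (a(U, z) = 1/2 - (5*U + U)/4 = 1/2 - 3*U/2)
y(h, H) = -5 + h
m = -5 (m = -5 + 0 = -5)
m*(6*(a(-1, 3) - 1) + (-1 - (-1)*(-12))) = -5*(6*((1/2 - 3/2*(-1)) - 1) + (-1 - (-1)*(-12))) = -5*(6*((1/2 + 3/2) - 1) + (-1 - 1*12)) = -5*(6*(2 - 1) + (-1 - 12)) = -5*(6*1 - 13) = -5*(6 - 13) = -5*(-7) = 35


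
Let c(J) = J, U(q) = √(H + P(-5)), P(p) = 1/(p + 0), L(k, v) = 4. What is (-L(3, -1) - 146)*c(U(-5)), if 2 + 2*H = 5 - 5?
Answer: -30*I*√30 ≈ -164.32*I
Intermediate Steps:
P(p) = 1/p
H = -1 (H = -1 + (5 - 5)/2 = -1 + (½)*0 = -1 + 0 = -1)
U(q) = I*√30/5 (U(q) = √(-1 + 1/(-5)) = √(-1 - ⅕) = √(-6/5) = I*√30/5)
(-L(3, -1) - 146)*c(U(-5)) = (-1*4 - 146)*(I*√30/5) = (-4 - 146)*(I*√30/5) = -30*I*√30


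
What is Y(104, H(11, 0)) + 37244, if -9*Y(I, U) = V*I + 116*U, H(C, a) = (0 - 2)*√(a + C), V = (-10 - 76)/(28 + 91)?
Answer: 39897268/1071 + 232*√11/9 ≈ 37338.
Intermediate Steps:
V = -86/119 ≈ -0.72269
H(C, a) = -2*√(C + a)
Y(I, U) = -116*U/9 + 86*I/1071 (Y(I, U) = -(-86*I/119 + 116*U)/9 = -(116*U - 86*I/119)/9 = -116*U/9 + 86*I/1071)
Y(104, H(11, 0)) + 37244 = (-(-232)*√(11 + 0)/9 + (86/1071)*104) + 37244 = (-(-232)*√11/9 + 8944/1071) + 37244 = (232*√11/9 + 8944/1071) + 37244 = (8944/1071 + 232*√11/9) + 37244 = 39897268/1071 + 232*√11/9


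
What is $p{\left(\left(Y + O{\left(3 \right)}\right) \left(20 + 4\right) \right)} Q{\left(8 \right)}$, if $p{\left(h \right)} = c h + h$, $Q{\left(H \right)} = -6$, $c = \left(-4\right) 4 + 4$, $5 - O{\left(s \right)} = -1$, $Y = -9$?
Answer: $-4752$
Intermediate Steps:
$O{\left(s \right)} = 6$ ($O{\left(s \right)} = 5 - -1 = 5 + 1 = 6$)
$c = -12$ ($c = -16 + 4 = -12$)
$p{\left(h \right)} = - 11 h$ ($p{\left(h \right)} = - 12 h + h = - 11 h$)
$p{\left(\left(Y + O{\left(3 \right)}\right) \left(20 + 4\right) \right)} Q{\left(8 \right)} = - 11 \left(-9 + 6\right) \left(20 + 4\right) \left(-6\right) = - 11 \left(\left(-3\right) 24\right) \left(-6\right) = \left(-11\right) \left(-72\right) \left(-6\right) = 792 \left(-6\right) = -4752$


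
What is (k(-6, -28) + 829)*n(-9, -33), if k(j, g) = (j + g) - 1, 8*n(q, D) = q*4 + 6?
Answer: -5955/2 ≈ -2977.5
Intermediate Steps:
n(q, D) = ¾ + q/2 (n(q, D) = (q*4 + 6)/8 = (4*q + 6)/8 = (6 + 4*q)/8 = ¾ + q/2)
k(j, g) = -1 + g + j (k(j, g) = (g + j) - 1 = -1 + g + j)
(k(-6, -28) + 829)*n(-9, -33) = ((-1 - 28 - 6) + 829)*(¾ + (½)*(-9)) = (-35 + 829)*(¾ - 9/2) = 794*(-15/4) = -5955/2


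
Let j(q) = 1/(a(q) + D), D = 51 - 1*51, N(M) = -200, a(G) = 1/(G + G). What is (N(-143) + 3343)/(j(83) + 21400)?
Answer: 3143/21566 ≈ 0.14574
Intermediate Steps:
a(G) = 1/(2*G)
D = 0 (D = 51 - 51 = 0)
j(q) = 2*q (j(q) = 1/(1/(2*q) + 0) = 1/(1/(2*q)) = 2*q)
(N(-143) + 3343)/(j(83) + 21400) = (-200 + 3343)/(2*83 + 21400) = 3143/(166 + 21400) = 3143/21566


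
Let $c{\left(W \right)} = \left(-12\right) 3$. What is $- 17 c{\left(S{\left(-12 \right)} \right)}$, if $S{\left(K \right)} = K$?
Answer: $612$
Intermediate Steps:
$c{\left(W \right)} = -36$
$- 17 c{\left(S{\left(-12 \right)} \right)} = \left(-17\right) \left(-36\right) = 612$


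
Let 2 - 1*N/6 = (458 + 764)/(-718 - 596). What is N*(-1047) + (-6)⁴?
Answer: -1249042/73 ≈ -17110.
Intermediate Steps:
N = 3850/219 (N = 12 - 6*(458 + 764)/(-718 - 596) = 12 - 7332/(-1314) = 12 - 7332*(-1)/1314 = 12 - 6*(-611/657) = 12 + 1222/219 = 3850/219 ≈ 17.580)
N*(-1047) + (-6)⁴ = (3850/219)*(-1047) + (-6)⁴ = -1343650/73 + 1296 = -1249042/73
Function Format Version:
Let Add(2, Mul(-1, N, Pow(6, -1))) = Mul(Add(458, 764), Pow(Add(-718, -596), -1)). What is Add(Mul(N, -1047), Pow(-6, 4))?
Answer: Rational(-1249042, 73) ≈ -17110.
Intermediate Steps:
N = Rational(3850, 219) (N = Add(12, Mul(-6, Mul(Add(458, 764), Pow(Add(-718, -596), -1)))) = Add(12, Mul(-6, Mul(1222, Pow(-1314, -1)))) = Add(12, Mul(-6, Mul(1222, Rational(-1, 1314)))) = Add(12, Mul(-6, Rational(-611, 657))) = Add(12, Rational(1222, 219)) = Rational(3850, 219) ≈ 17.580)
Add(Mul(N, -1047), Pow(-6, 4)) = Add(Mul(Rational(3850, 219), -1047), Pow(-6, 4)) = Add(Rational(-1343650, 73), 1296) = Rational(-1249042, 73)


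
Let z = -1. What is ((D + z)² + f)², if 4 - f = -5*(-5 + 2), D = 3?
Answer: 49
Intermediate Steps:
f = -11 (f = 4 - (-5)*(-5 + 2) = 4 - (-5)*(-3) = 4 - 1*15 = 4 - 15 = -11)
((D + z)² + f)² = ((3 - 1)² - 11)² = (2² - 11)² = (4 - 11)² = (-7)² = 49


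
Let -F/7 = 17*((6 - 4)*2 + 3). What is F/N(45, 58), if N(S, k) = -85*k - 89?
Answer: 119/717 ≈ 0.16597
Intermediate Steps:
N(S, k) = -89 - 85*k
F = -833 (F = -119*((6 - 4)*2 + 3) = -119*(2*2 + 3) = -119*(4 + 3) = -119*7 = -7*119 = -833)
F/N(45, 58) = -833/(-89 - 85*58) = -833/(-89 - 4930) = -833/(-5019) = -833*(-1/5019) = 119/717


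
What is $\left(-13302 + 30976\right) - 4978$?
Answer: $12696$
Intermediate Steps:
$\left(-13302 + 30976\right) - 4978 = 17674 - 4978 = 12696$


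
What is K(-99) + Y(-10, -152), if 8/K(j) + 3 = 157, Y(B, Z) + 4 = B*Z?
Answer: 116736/77 ≈ 1516.1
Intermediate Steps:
Y(B, Z) = -4 + B*Z
K(j) = 4/77 (K(j) = 8/(-3 + 157) = 8/154 = 8*(1/154) = 4/77)
K(-99) + Y(-10, -152) = 4/77 + (-4 - 10*(-152)) = 4/77 + (-4 + 1520) = 4/77 + 1516 = 116736/77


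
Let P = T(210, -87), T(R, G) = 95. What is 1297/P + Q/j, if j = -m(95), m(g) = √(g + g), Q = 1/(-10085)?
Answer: 1297/95 + √190/1916150 ≈ 13.653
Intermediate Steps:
Q = -1/10085 ≈ -9.9157e-5
P = 95
m(g) = √2*√g (m(g) = √(2*g) = √2*√g)
j = -√190 (j = -√2*√95 = -√190 ≈ -13.784)
1297/P + Q/j = 1297/95 - (-√190/190)/10085 = 1297*(1/95) - (-1)*√190/1916150 = 1297/95 + √190/1916150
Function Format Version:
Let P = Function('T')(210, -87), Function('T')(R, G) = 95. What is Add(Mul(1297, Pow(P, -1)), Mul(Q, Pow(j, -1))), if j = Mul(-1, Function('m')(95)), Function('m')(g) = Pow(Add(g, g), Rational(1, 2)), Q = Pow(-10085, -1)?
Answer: Add(Rational(1297, 95), Mul(Rational(1, 1916150), Pow(190, Rational(1, 2)))) ≈ 13.653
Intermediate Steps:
Q = Rational(-1, 10085) ≈ -9.9157e-5
P = 95
Function('m')(g) = Mul(Pow(2, Rational(1, 2)), Pow(g, Rational(1, 2))) (Function('m')(g) = Pow(Mul(2, g), Rational(1, 2)) = Mul(Pow(2, Rational(1, 2)), Pow(g, Rational(1, 2))))
j = Mul(-1, Pow(190, Rational(1, 2))) (j = Mul(-1, Mul(Pow(2, Rational(1, 2)), Pow(95, Rational(1, 2)))) = Mul(-1, Pow(190, Rational(1, 2))) ≈ -13.784)
Add(Mul(1297, Pow(P, -1)), Mul(Q, Pow(j, -1))) = Add(Mul(1297, Pow(95, -1)), Mul(Rational(-1, 10085), Pow(Mul(-1, Pow(190, Rational(1, 2))), -1))) = Add(Mul(1297, Rational(1, 95)), Mul(Rational(-1, 10085), Mul(Rational(-1, 190), Pow(190, Rational(1, 2))))) = Add(Rational(1297, 95), Mul(Rational(1, 1916150), Pow(190, Rational(1, 2))))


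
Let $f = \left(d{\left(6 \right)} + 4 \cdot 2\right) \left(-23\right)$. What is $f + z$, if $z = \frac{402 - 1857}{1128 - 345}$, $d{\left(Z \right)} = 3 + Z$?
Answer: $- \frac{102536}{261} \approx -392.86$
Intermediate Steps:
$z = - \frac{485}{261}$ ($z = - \frac{1455}{783} = \left(-1455\right) \frac{1}{783} = - \frac{485}{261} \approx -1.8582$)
$f = -391$ ($f = \left(\left(3 + 6\right) + 4 \cdot 2\right) \left(-23\right) = \left(9 + 8\right) \left(-23\right) = 17 \left(-23\right) = -391$)
$f + z = -391 - \frac{485}{261} = - \frac{102536}{261}$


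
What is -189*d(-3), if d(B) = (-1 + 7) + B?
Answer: -567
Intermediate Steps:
d(B) = 6 + B
-189*d(-3) = -189*(6 - 3) = -189*3 = -567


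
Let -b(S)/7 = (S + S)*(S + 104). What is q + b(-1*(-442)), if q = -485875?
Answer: -3864523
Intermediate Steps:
b(S) = -14*S*(104 + S) (b(S) = -7*(S + S)*(S + 104) = -7*2*S*(104 + S) = -14*S*(104 + S))
q + b(-1*(-442)) = -485875 - 14*(-1*(-442))*(104 - 1*(-442)) = -485875 - 14*442*(104 + 442) = -485875 - 14*442*546 = -485875 - 3378648 = -3864523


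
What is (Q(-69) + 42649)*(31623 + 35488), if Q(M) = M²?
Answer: 3181732510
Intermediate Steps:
(Q(-69) + 42649)*(31623 + 35488) = ((-69)² + 42649)*(31623 + 35488) = (4761 + 42649)*67111 = 47410*67111 = 3181732510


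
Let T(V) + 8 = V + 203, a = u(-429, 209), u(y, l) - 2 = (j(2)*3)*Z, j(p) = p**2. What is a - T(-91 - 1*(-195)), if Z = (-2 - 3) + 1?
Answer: -345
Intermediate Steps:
Z = -4 (Z = -5 + 1 = -4)
u(y, l) = -46 (u(y, l) = 2 + (2**2*3)*(-4) = 2 + (4*3)*(-4) = 2 + 12*(-4) = 2 - 48 = -46)
a = -46
T(V) = 195 + V (T(V) = -8 + (V + 203) = -8 + (203 + V) = 195 + V)
a - T(-91 - 1*(-195)) = -46 - (195 + (-91 - 1*(-195))) = -46 - (195 + (-91 + 195)) = -46 - (195 + 104) = -46 - 1*299 = -46 - 299 = -345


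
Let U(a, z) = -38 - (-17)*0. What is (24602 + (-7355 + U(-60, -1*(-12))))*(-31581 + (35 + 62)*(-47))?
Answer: -621933260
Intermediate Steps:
U(a, z) = -38 (U(a, z) = -38 - 1*0 = -38 + 0 = -38)
(24602 + (-7355 + U(-60, -1*(-12))))*(-31581 + (35 + 62)*(-47)) = (24602 + (-7355 - 38))*(-31581 + (35 + 62)*(-47)) = (24602 - 7393)*(-31581 + 97*(-47)) = 17209*(-31581 - 4559) = 17209*(-36140) = -621933260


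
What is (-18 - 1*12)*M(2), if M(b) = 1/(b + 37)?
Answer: -10/13 ≈ -0.76923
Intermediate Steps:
M(b) = 1/(37 + b)
(-18 - 1*12)*M(2) = (-18 - 1*12)/(37 + 2) = (-18 - 12)/39 = -30*1/39 = -10/13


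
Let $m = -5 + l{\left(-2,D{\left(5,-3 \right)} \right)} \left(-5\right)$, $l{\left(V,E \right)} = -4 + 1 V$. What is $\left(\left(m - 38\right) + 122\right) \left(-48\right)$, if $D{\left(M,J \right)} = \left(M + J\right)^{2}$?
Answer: $-5232$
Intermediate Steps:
$D{\left(M,J \right)} = \left(J + M\right)^{2}$
$l{\left(V,E \right)} = -4 + V$
$m = 25$ ($m = -5 + \left(-4 - 2\right) \left(-5\right) = -5 - -30 = -5 + 30 = 25$)
$\left(\left(m - 38\right) + 122\right) \left(-48\right) = \left(\left(25 - 38\right) + 122\right) \left(-48\right) = \left(-13 + 122\right) \left(-48\right) = 109 \left(-48\right) = -5232$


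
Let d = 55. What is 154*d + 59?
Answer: 8529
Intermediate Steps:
154*d + 59 = 154*55 + 59 = 8470 + 59 = 8529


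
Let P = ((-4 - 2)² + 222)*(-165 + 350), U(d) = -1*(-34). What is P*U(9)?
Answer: 1622820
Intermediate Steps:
U(d) = 34
P = 47730 (P = ((-6)² + 222)*185 = (36 + 222)*185 = 258*185 = 47730)
P*U(9) = 47730*34 = 1622820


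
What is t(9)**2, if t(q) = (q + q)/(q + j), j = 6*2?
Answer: 36/49 ≈ 0.73469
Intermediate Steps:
j = 12
t(q) = 2*q/(12 + q) (t(q) = (q + q)/(q + 12) = (2*q)/(12 + q) = 2*q/(12 + q))
t(9)**2 = (2*9/(12 + 9))**2 = (2*9/21)**2 = (2*9*(1/21))**2 = (6/7)**2 = 36/49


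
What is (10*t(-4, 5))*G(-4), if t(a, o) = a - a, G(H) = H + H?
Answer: 0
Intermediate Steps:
G(H) = 2*H
t(a, o) = 0
(10*t(-4, 5))*G(-4) = (10*0)*(2*(-4)) = 0*(-8) = 0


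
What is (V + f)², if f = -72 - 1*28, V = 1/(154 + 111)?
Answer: 702197001/70225 ≈ 9999.3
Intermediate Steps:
V = 1/265 ≈ 0.0037736
f = -100 (f = -72 - 28 = -100)
(V + f)² = (1/265 - 100)² = (-26499/265)² = 702197001/70225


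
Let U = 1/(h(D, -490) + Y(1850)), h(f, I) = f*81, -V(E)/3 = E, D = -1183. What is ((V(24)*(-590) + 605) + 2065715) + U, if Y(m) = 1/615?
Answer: 124273996466585/58931144 ≈ 2.1088e+6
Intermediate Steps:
V(E) = -3*E
h(f, I) = 81*f
Y(m) = 1/615
U = -615/58931144 (U = 1/(81*(-1183) + 1/615) = 1/(-95823 + 1/615) = 1/(-58931144/615) = -615/58931144 ≈ -1.0436e-5)
((V(24)*(-590) + 605) + 2065715) + U = ((-3*24*(-590) + 605) + 2065715) - 615/58931144 = ((-72*(-590) + 605) + 2065715) - 615/58931144 = ((42480 + 605) + 2065715) - 615/58931144 = (43085 + 2065715) - 615/58931144 = 2108800 - 615/58931144 = 124273996466585/58931144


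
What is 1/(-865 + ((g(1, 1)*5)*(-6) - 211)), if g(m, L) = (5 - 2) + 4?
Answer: -1/1286 ≈ -0.00077760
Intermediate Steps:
g(m, L) = 7 (g(m, L) = 3 + 4 = 7)
1/(-865 + ((g(1, 1)*5)*(-6) - 211)) = 1/(-865 + ((7*5)*(-6) - 211)) = 1/(-865 + (35*(-6) - 211)) = 1/(-865 + (-210 - 211)) = 1/(-865 - 421) = 1/(-1286) = -1/1286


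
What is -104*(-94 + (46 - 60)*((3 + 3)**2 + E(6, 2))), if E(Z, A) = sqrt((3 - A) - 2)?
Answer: 62192 + 1456*I ≈ 62192.0 + 1456.0*I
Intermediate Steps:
E(Z, A) = sqrt(1 - A)
-104*(-94 + (46 - 60)*((3 + 3)**2 + E(6, 2))) = -104*(-94 + (46 - 60)*((3 + 3)**2 + sqrt(1 - 1*2))) = -104*(-94 - 14*(6**2 + sqrt(1 - 2))) = -104*(-94 - 14*(36 + sqrt(-1))) = -104*(-94 - 14*(36 + I)) = -104*(-94 + (-504 - 14*I)) = -104*(-598 - 14*I) = 62192 + 1456*I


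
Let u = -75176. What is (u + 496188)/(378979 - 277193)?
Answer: 210506/50893 ≈ 4.1362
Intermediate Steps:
(u + 496188)/(378979 - 277193) = (-75176 + 496188)/(378979 - 277193) = 421012/101786 = 421012*(1/101786) = 210506/50893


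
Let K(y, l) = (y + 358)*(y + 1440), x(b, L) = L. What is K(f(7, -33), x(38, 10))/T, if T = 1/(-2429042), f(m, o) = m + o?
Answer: -1140308908816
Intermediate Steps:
K(y, l) = (358 + y)*(1440 + y)
T = -1/2429042 ≈ -4.1169e-7
K(f(7, -33), x(38, 10))/T = (515520 + (7 - 33)² + 1798*(7 - 33))/(-1/2429042) = (515520 + (-26)² + 1798*(-26))*(-2429042) = (515520 + 676 - 46748)*(-2429042) = 469448*(-2429042) = -1140308908816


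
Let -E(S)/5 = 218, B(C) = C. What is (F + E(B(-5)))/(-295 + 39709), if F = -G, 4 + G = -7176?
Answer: 1015/6569 ≈ 0.15451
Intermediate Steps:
G = -7180 (G = -4 - 7176 = -7180)
E(S) = -1090 (E(S) = -5*218 = -1090)
F = 7180 (F = -1*(-7180) = 7180)
(F + E(B(-5)))/(-295 + 39709) = (7180 - 1090)/(-295 + 39709) = 6090/39414 = 6090*(1/39414) = 1015/6569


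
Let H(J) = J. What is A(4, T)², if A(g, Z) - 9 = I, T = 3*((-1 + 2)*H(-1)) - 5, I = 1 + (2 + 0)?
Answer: 144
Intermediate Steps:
I = 3 (I = 1 + 2 = 3)
T = -8 (T = 3*((-1 + 2)*(-1)) - 5 = 3*(1*(-1)) - 5 = 3*(-1) - 5 = -3 - 5 = -8)
A(g, Z) = 12 (A(g, Z) = 9 + 3 = 12)
A(4, T)² = 12² = 144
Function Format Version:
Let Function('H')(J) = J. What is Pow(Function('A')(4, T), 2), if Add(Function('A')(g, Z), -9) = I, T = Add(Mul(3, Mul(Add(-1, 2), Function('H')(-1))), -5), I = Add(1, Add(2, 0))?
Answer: 144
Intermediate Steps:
I = 3 (I = Add(1, 2) = 3)
T = -8 (T = Add(Mul(3, Mul(Add(-1, 2), -1)), -5) = Add(Mul(3, Mul(1, -1)), -5) = Add(Mul(3, -1), -5) = Add(-3, -5) = -8)
Function('A')(g, Z) = 12 (Function('A')(g, Z) = Add(9, 3) = 12)
Pow(Function('A')(4, T), 2) = Pow(12, 2) = 144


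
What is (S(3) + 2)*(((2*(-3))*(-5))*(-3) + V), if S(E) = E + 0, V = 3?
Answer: -435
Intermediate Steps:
S(E) = E
(S(3) + 2)*(((2*(-3))*(-5))*(-3) + V) = (3 + 2)*(((2*(-3))*(-5))*(-3) + 3) = 5*(-6*(-5)*(-3) + 3) = 5*(30*(-3) + 3) = 5*(-90 + 3) = 5*(-87) = -435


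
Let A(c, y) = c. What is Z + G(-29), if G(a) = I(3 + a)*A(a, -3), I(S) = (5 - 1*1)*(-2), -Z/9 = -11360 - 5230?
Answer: 149542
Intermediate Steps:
Z = 149310 (Z = -9*(-11360 - 5230) = -9*(-16590) = 149310)
I(S) = -8 (I(S) = (5 - 1)*(-2) = 4*(-2) = -8)
G(a) = -8*a
Z + G(-29) = 149310 - 8*(-29) = 149310 + 232 = 149542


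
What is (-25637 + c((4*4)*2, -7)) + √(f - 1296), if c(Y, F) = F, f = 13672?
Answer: -25644 + 2*√3094 ≈ -25533.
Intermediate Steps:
(-25637 + c((4*4)*2, -7)) + √(f - 1296) = (-25637 - 7) + √(13672 - 1296) = -25644 + √12376 = -25644 + 2*√3094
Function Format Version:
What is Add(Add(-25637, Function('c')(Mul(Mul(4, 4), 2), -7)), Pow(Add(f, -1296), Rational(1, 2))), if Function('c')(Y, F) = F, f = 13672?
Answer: Add(-25644, Mul(2, Pow(3094, Rational(1, 2)))) ≈ -25533.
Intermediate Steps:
Add(Add(-25637, Function('c')(Mul(Mul(4, 4), 2), -7)), Pow(Add(f, -1296), Rational(1, 2))) = Add(Add(-25637, -7), Pow(Add(13672, -1296), Rational(1, 2))) = Add(-25644, Pow(12376, Rational(1, 2))) = Add(-25644, Mul(2, Pow(3094, Rational(1, 2))))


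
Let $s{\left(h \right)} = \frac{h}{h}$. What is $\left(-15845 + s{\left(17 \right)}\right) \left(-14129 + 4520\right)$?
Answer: $152244996$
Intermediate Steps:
$s{\left(h \right)} = 1$
$\left(-15845 + s{\left(17 \right)}\right) \left(-14129 + 4520\right) = \left(-15845 + 1\right) \left(-14129 + 4520\right) = \left(-15844\right) \left(-9609\right) = 152244996$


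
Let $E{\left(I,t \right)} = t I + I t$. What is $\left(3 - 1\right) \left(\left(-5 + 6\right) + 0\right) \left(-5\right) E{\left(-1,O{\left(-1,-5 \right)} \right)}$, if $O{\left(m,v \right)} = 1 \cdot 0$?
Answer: $0$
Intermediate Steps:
$O{\left(m,v \right)} = 0$
$E{\left(I,t \right)} = 2 I t$ ($E{\left(I,t \right)} = I t + I t = 2 I t$)
$\left(3 - 1\right) \left(\left(-5 + 6\right) + 0\right) \left(-5\right) E{\left(-1,O{\left(-1,-5 \right)} \right)} = \left(3 - 1\right) \left(\left(-5 + 6\right) + 0\right) \left(-5\right) 2 \left(-1\right) 0 = 2 \left(1 + 0\right) \left(-5\right) 0 = 2 \cdot 1 \left(-5\right) 0 = 2 \left(\left(-5\right) 0\right) = 2 \cdot 0 = 0$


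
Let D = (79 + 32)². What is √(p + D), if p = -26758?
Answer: I*√14437 ≈ 120.15*I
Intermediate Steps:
D = 12321 (D = 111² = 12321)
√(p + D) = √(-26758 + 12321) = √(-14437) = I*√14437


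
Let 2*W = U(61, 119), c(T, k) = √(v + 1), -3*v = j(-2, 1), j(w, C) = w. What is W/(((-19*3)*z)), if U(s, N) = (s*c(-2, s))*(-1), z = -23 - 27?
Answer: -61*√15/17100 ≈ -0.013816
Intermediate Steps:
z = -50
v = ⅔ (v = -⅓*(-2) = ⅔ ≈ 0.66667)
c(T, k) = √15/3 (c(T, k) = √(⅔ + 1) = √(5/3) = √15/3)
U(s, N) = -s*√15/3 (U(s, N) = (s*(√15/3))*(-1) = (s*√15/3)*(-1) = -s*√15/3)
W = -61*√15/6 (W = (-⅓*61*√15)/2 = (-61*√15/3)/2 = -61*√15/6 ≈ -39.375)
W/(((-19*3)*z)) = (-61*√15/6)/((-19*3*(-50))) = (-61*√15/6)/((-57*(-50))) = -61*√15/6/2850 = -61*√15/6*(1/2850) = -61*√15/17100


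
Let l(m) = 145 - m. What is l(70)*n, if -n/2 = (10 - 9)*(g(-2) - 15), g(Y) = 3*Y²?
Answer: 450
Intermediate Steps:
n = 6 (n = -2*(10 - 9)*(3*(-2)² - 15) = -2*(3*4 - 15) = -2*(12 - 15) = -2*(-3) = 6)
l(70)*n = (145 - 1*70)*6 = (145 - 70)*6 = 75*6 = 450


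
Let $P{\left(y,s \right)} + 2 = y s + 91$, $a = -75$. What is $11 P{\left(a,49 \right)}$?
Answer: $-39446$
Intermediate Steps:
$P{\left(y,s \right)} = 89 + s y$ ($P{\left(y,s \right)} = -2 + \left(y s + 91\right) = -2 + \left(s y + 91\right) = -2 + \left(91 + s y\right) = 89 + s y$)
$11 P{\left(a,49 \right)} = 11 \left(89 + 49 \left(-75\right)\right) = 11 \left(89 - 3675\right) = 11 \left(-3586\right) = -39446$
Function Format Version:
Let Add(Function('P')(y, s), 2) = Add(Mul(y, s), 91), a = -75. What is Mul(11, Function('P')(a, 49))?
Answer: -39446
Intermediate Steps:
Function('P')(y, s) = Add(89, Mul(s, y)) (Function('P')(y, s) = Add(-2, Add(Mul(y, s), 91)) = Add(-2, Add(Mul(s, y), 91)) = Add(-2, Add(91, Mul(s, y))) = Add(89, Mul(s, y)))
Mul(11, Function('P')(a, 49)) = Mul(11, Add(89, Mul(49, -75))) = Mul(11, Add(89, -3675)) = Mul(11, -3586) = -39446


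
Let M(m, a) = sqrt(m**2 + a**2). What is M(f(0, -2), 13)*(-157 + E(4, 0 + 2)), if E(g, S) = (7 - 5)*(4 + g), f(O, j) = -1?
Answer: -141*sqrt(170) ≈ -1838.4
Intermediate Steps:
E(g, S) = 8 + 2*g (E(g, S) = 2*(4 + g) = 8 + 2*g)
M(m, a) = sqrt(a**2 + m**2)
M(f(0, -2), 13)*(-157 + E(4, 0 + 2)) = sqrt(13**2 + (-1)**2)*(-157 + (8 + 2*4)) = sqrt(169 + 1)*(-157 + (8 + 8)) = sqrt(170)*(-157 + 16) = sqrt(170)*(-141) = -141*sqrt(170)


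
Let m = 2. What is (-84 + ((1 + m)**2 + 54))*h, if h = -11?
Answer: 231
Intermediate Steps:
(-84 + ((1 + m)**2 + 54))*h = (-84 + ((1 + 2)**2 + 54))*(-11) = (-84 + (3**2 + 54))*(-11) = (-84 + (9 + 54))*(-11) = (-84 + 63)*(-11) = -21*(-11) = 231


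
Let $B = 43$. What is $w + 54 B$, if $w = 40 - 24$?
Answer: $2338$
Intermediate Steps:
$w = 16$ ($w = 40 - 24 = 16$)
$w + 54 B = 16 + 54 \cdot 43 = 16 + 2322 = 2338$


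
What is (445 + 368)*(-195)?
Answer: -158535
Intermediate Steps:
(445 + 368)*(-195) = 813*(-195) = -158535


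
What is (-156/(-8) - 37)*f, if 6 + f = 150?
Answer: -2520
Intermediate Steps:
f = 144 (f = -6 + 150 = 144)
(-156/(-8) - 37)*f = (-156/(-8) - 37)*144 = (-156*(-⅛) - 37)*144 = (39/2 - 37)*144 = -35/2*144 = -2520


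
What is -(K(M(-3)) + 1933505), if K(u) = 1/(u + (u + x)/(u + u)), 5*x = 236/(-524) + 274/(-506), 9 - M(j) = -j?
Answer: -2077373405755/1074408 ≈ -1.9335e+6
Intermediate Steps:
M(j) = 9 + j (M(j) = 9 - (-1)*j = 9 + j)
x = -32874/165715 (x = (236/(-524) + 274/(-506))/5 = (236*(-1/524) + 274*(-1/506))/5 = (-59/131 - 137/253)/5 = (⅕)*(-32874/33143) = -32874/165715 ≈ -0.19838)
K(u) = 1/(u + (-32874/165715 + u)/(2*u)) (K(u) = 1/(u + (u - 32874/165715)/(u + u)) = 1/(u + (-32874/165715 + u)/((2*u))) = 1/(u + (-32874/165715 + u)*(1/(2*u))) = 1/(u + (-32874/165715 + u)/(2*u)))
-(K(M(-3)) + 1933505) = -(331430*(9 - 3)/(-32874 + 165715*(9 - 3) + 331430*(9 - 3)²) + 1933505) = -(331430*6/(-32874 + 165715*6 + 331430*6²) + 1933505) = -(331430*6/(-32874 + 994290 + 331430*36) + 1933505) = -(331430*6/(-32874 + 994290 + 11931480) + 1933505) = -(331430*6/12892896 + 1933505) = -(331430*6*(1/12892896) + 1933505) = -(165715/1074408 + 1933505) = -1*2077373405755/1074408 = -2077373405755/1074408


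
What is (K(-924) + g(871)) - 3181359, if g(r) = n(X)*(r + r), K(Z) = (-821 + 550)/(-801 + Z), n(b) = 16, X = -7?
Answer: -5439764804/1725 ≈ -3.1535e+6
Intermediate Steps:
K(Z) = -271/(-801 + Z)
g(r) = 32*r (g(r) = 16*(r + r) = 16*(2*r) = 32*r)
(K(-924) + g(871)) - 3181359 = (-271/(-801 - 924) + 32*871) - 3181359 = (-271/(-1725) + 27872) - 3181359 = (-271*(-1/1725) + 27872) - 3181359 = (271/1725 + 27872) - 3181359 = 48079471/1725 - 3181359 = -5439764804/1725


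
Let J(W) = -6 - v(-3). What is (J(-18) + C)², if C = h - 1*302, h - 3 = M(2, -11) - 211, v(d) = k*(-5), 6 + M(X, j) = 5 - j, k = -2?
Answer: 266256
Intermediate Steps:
M(X, j) = -1 - j (M(X, j) = -6 + (5 - j) = -1 - j)
v(d) = 10 (v(d) = -2*(-5) = 10)
h = -198 (h = 3 + ((-1 - 1*(-11)) - 211) = 3 + ((-1 + 11) - 211) = 3 + (10 - 211) = 3 - 201 = -198)
J(W) = -16 (J(W) = -6 - 1*10 = -6 - 10 = -16)
C = -500 (C = -198 - 1*302 = -198 - 302 = -500)
(J(-18) + C)² = (-16 - 500)² = (-516)² = 266256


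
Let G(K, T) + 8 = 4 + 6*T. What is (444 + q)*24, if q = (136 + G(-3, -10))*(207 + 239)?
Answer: 781344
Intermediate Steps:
G(K, T) = -4 + 6*T (G(K, T) = -8 + (4 + 6*T) = -4 + 6*T)
q = 32112 (q = (136 + (-4 + 6*(-10)))*(207 + 239) = (136 + (-4 - 60))*446 = (136 - 64)*446 = 72*446 = 32112)
(444 + q)*24 = (444 + 32112)*24 = 32556*24 = 781344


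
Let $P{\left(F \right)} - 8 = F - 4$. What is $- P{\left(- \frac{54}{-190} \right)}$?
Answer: $- \frac{407}{95} \approx -4.2842$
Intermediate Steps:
$P{\left(F \right)} = 4 + F$ ($P{\left(F \right)} = 8 + \left(F - 4\right) = 8 + \left(-4 + F\right) = 4 + F$)
$- P{\left(- \frac{54}{-190} \right)} = - (4 - \frac{54}{-190}) = - (4 - - \frac{27}{95}) = - (4 + \frac{27}{95}) = \left(-1\right) \frac{407}{95} = - \frac{407}{95}$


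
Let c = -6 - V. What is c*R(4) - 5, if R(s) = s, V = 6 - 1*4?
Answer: -37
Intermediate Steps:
V = 2 (V = 6 - 4 = 2)
c = -8 (c = -6 - 1*2 = -6 - 2 = -8)
c*R(4) - 5 = -8*4 - 5 = -32 - 5 = -37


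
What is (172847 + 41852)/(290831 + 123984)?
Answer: 214699/414815 ≈ 0.51758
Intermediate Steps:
(172847 + 41852)/(290831 + 123984) = 214699/414815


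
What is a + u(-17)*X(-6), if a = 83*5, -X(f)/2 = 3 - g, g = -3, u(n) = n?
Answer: 619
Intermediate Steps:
X(f) = -12 (X(f) = -2*(3 - 1*(-3)) = -2*(3 + 3) = -2*6 = -12)
a = 415
a + u(-17)*X(-6) = 415 - 17*(-12) = 415 + 204 = 619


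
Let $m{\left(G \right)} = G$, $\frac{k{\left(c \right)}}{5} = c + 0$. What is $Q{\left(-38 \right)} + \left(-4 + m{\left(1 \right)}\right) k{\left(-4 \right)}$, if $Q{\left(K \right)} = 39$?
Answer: $99$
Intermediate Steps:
$k{\left(c \right)} = 5 c$ ($k{\left(c \right)} = 5 \left(c + 0\right) = 5 c$)
$Q{\left(-38 \right)} + \left(-4 + m{\left(1 \right)}\right) k{\left(-4 \right)} = 39 + \left(-4 + 1\right) 5 \left(-4\right) = 39 - -60 = 39 + 60 = 99$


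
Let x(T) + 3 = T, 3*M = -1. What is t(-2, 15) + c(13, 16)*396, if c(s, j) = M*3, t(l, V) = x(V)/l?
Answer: -402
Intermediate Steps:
M = -⅓ (M = (⅓)*(-1) = -⅓ ≈ -0.33333)
x(T) = -3 + T
t(l, V) = (-3 + V)/l
c(s, j) = -1 (c(s, j) = -⅓*3 = -1)
t(-2, 15) + c(13, 16)*396 = (-3 + 15)/(-2) - 1*396 = -½*12 - 396 = -6 - 396 = -402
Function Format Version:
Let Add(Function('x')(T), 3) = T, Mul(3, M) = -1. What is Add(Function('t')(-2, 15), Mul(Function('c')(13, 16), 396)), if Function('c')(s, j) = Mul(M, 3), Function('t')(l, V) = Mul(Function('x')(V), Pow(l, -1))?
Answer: -402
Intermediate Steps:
M = Rational(-1, 3) (M = Mul(Rational(1, 3), -1) = Rational(-1, 3) ≈ -0.33333)
Function('x')(T) = Add(-3, T)
Function('t')(l, V) = Mul(Pow(l, -1), Add(-3, V)) (Function('t')(l, V) = Mul(Add(-3, V), Pow(l, -1)) = Mul(Pow(l, -1), Add(-3, V)))
Function('c')(s, j) = -1 (Function('c')(s, j) = Mul(Rational(-1, 3), 3) = -1)
Add(Function('t')(-2, 15), Mul(Function('c')(13, 16), 396)) = Add(Mul(Pow(-2, -1), Add(-3, 15)), Mul(-1, 396)) = Add(Mul(Rational(-1, 2), 12), -396) = Add(-6, -396) = -402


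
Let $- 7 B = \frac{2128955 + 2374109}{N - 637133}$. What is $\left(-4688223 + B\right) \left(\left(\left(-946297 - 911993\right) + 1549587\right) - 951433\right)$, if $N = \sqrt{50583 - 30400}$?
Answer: $\frac{1199101009658685241242296}{202969219753} - \frac{2837236528352 \sqrt{20183}}{1420784538271} \approx 5.9078 \cdot 10^{12}$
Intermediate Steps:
$N = \sqrt{20183} \approx 142.07$
$B = - \frac{4503064}{7 \left(-637133 + \sqrt{20183}\right)}$ ($B = - \frac{\left(2128955 + 2374109\right) \frac{1}{\sqrt{20183} - 637133}}{7} = - \frac{4503064 \frac{1}{-637133 + \sqrt{20183}}}{7} = - \frac{4503064}{7 \left(-637133 + \sqrt{20183}\right)} \approx 1.0099$)
$\left(-4688223 + B\right) \left(\left(\left(-946297 - 911993\right) + 1549587\right) - 951433\right) = \left(-4688223 + \left(\frac{204932191108}{202969219753} + \frac{2251532 \sqrt{20183}}{1420784538271}\right)\right) \left(\left(\left(-946297 - 911993\right) + 1549587\right) - 951433\right) = \left(- \frac{951564759405877811}{202969219753} + \frac{2251532 \sqrt{20183}}{1420784538271}\right) \left(\left(-1858290 + 1549587\right) - 951433\right) = \left(- \frac{951564759405877811}{202969219753} + \frac{2251532 \sqrt{20183}}{1420784538271}\right) \left(-308703 - 951433\right) = \left(- \frac{951564759405877811}{202969219753} + \frac{2251532 \sqrt{20183}}{1420784538271}\right) \left(-1260136\right) = \frac{1199101009658685241242296}{202969219753} - \frac{2837236528352 \sqrt{20183}}{1420784538271}$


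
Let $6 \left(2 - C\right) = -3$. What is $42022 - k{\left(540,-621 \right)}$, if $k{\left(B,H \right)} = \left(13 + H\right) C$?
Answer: $43542$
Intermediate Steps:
$C = \frac{5}{2}$ ($C = 2 - - \frac{1}{2} = 2 + \frac{1}{2} = \frac{5}{2} \approx 2.5$)
$k{\left(B,H \right)} = \frac{65}{2} + \frac{5 H}{2}$ ($k{\left(B,H \right)} = \left(13 + H\right) \frac{5}{2} = \frac{65}{2} + \frac{5 H}{2}$)
$42022 - k{\left(540,-621 \right)} = 42022 - \left(\frac{65}{2} + \frac{5}{2} \left(-621\right)\right) = 42022 - \left(\frac{65}{2} - \frac{3105}{2}\right) = 42022 - -1520 = 42022 + 1520 = 43542$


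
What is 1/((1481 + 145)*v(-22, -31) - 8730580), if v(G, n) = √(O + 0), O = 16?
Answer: -1/8724076 ≈ -1.1463e-7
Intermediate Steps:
v(G, n) = 4 (v(G, n) = √(16 + 0) = √16 = 4)
1/((1481 + 145)*v(-22, -31) - 8730580) = 1/((1481 + 145)*4 - 8730580) = 1/(1626*4 - 8730580) = 1/(6504 - 8730580) = 1/(-8724076) = -1/8724076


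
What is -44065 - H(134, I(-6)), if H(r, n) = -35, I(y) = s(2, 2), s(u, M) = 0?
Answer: -44030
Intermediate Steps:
I(y) = 0
-44065 - H(134, I(-6)) = -44065 - 1*(-35) = -44065 + 35 = -44030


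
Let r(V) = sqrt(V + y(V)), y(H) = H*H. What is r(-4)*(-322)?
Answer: -644*sqrt(3) ≈ -1115.4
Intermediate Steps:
y(H) = H**2
r(V) = sqrt(V + V**2)
r(-4)*(-322) = sqrt(-4*(1 - 4))*(-322) = sqrt(-4*(-3))*(-322) = sqrt(12)*(-322) = (2*sqrt(3))*(-322) = -644*sqrt(3)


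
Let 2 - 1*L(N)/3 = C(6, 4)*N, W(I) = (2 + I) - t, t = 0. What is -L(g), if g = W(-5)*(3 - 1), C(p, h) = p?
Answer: -114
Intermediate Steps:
W(I) = 2 + I (W(I) = (2 + I) - 1*0 = (2 + I) + 0 = 2 + I)
g = -6 (g = (2 - 5)*(3 - 1) = -3*2 = -6)
L(N) = 6 - 18*N
-L(g) = -(6 - 18*(-6)) = -(6 + 108) = -1*114 = -114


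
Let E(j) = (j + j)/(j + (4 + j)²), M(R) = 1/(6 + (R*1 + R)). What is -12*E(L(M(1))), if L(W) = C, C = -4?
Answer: -24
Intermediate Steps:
M(R) = 1/(6 + 2*R) (M(R) = 1/(6 + (R + R)) = 1/(6 + 2*R))
L(W) = -4
E(j) = 2*j/(j + (4 + j)²) (E(j) = (2*j)/(j + (4 + j)²) = 2*j/(j + (4 + j)²))
-12*E(L(M(1))) = -24*(-4)/(-4 + (4 - 4)²) = -24*(-4)/(-4 + 0²) = -24*(-4)/(-4 + 0) = -24*(-4)/(-4) = -24*(-4)*(-1)/4 = -12*2 = -24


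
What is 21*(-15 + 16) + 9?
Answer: 30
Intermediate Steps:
21*(-15 + 16) + 9 = 21*1 + 9 = 21 + 9 = 30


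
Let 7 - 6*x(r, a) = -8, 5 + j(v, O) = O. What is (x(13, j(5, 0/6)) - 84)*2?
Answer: -163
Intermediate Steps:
j(v, O) = -5 + O
x(r, a) = 5/2 (x(r, a) = 7/6 - ⅙*(-8) = 7/6 + 4/3 = 5/2)
(x(13, j(5, 0/6)) - 84)*2 = (5/2 - 84)*2 = -163/2*2 = -163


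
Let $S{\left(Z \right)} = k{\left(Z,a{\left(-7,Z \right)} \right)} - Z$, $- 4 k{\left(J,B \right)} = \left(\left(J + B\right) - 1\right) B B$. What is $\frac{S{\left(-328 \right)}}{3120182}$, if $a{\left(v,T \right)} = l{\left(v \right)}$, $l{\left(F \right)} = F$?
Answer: $\frac{2222}{1560091} \approx 0.0014243$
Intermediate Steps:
$a{\left(v,T \right)} = v$
$k{\left(J,B \right)} = - \frac{B^{2} \left(-1 + B + J\right)}{4}$ ($k{\left(J,B \right)} = - \frac{\left(\left(J + B\right) - 1\right) B B}{4} = - \frac{\left(\left(B + J\right) - 1\right) B B}{4} = - \frac{\left(-1 + B + J\right) B B}{4} = - \frac{B \left(-1 + B + J\right) B}{4} = - \frac{B^{2} \left(-1 + B + J\right)}{4}$)
$S{\left(Z \right)} = 98 - \frac{53 Z}{4}$ ($S{\left(Z \right)} = \frac{\left(-7\right)^{2} \left(1 - -7 - Z\right)}{4} - Z = \frac{1}{4} \cdot 49 \left(1 + 7 - Z\right) - Z = \frac{1}{4} \cdot 49 \left(8 - Z\right) - Z = \left(98 - \frac{49 Z}{4}\right) - Z = 98 - \frac{53 Z}{4}$)
$\frac{S{\left(-328 \right)}}{3120182} = \frac{98 - -4346}{3120182} = \left(98 + 4346\right) \frac{1}{3120182} = 4444 \cdot \frac{1}{3120182} = \frac{2222}{1560091}$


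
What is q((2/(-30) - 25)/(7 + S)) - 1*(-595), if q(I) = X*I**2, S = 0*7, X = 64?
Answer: 15607939/11025 ≈ 1415.7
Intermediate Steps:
S = 0
q(I) = 64*I**2
q((2/(-30) - 25)/(7 + S)) - 1*(-595) = 64*((2/(-30) - 25)/(7 + 0))**2 - 1*(-595) = 64*((2*(-1/30) - 25)/7)**2 + 595 = 64*((-1/15 - 25)*(1/7))**2 + 595 = 64*(-376/15*1/7)**2 + 595 = 64*(-376/105)**2 + 595 = 64*(141376/11025) + 595 = 9048064/11025 + 595 = 15607939/11025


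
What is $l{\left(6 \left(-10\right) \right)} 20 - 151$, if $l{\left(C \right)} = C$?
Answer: $-1351$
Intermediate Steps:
$l{\left(6 \left(-10\right) \right)} 20 - 151 = 6 \left(-10\right) 20 - 151 = \left(-60\right) 20 - 151 = -1200 - 151 = -1351$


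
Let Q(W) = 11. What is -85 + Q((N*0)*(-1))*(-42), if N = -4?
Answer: -547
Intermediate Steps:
-85 + Q((N*0)*(-1))*(-42) = -85 + 11*(-42) = -85 - 462 = -547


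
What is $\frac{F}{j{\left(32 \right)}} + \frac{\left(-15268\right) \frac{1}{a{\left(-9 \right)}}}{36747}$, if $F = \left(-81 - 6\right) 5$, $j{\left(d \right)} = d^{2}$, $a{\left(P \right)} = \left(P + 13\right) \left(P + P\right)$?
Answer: $- \frac{141910201}{338660352} \approx -0.41903$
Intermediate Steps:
$a{\left(P \right)} = 2 P \left(13 + P\right)$ ($a{\left(P \right)} = \left(13 + P\right) 2 P = 2 P \left(13 + P\right)$)
$F = -435$ ($F = \left(-87\right) 5 = -435$)
$\frac{F}{j{\left(32 \right)}} + \frac{\left(-15268\right) \frac{1}{a{\left(-9 \right)}}}{36747} = - \frac{435}{32^{2}} + \frac{\left(-15268\right) \frac{1}{2 \left(-9\right) \left(13 - 9\right)}}{36747} = - \frac{435}{1024} + - \frac{15268}{2 \left(-9\right) 4} \cdot \frac{1}{36747} = \left(-435\right) \frac{1}{1024} + - \frac{15268}{-72} \cdot \frac{1}{36747} = - \frac{435}{1024} + \left(-15268\right) \left(- \frac{1}{72}\right) \frac{1}{36747} = - \frac{435}{1024} + \frac{3817}{18} \cdot \frac{1}{36747} = - \frac{435}{1024} + \frac{3817}{661446} = - \frac{141910201}{338660352}$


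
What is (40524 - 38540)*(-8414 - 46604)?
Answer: -109155712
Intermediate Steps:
(40524 - 38540)*(-8414 - 46604) = 1984*(-55018) = -109155712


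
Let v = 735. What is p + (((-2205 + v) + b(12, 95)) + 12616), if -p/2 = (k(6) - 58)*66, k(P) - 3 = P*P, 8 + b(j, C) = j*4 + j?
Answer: 13706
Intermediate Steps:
b(j, C) = -8 + 5*j (b(j, C) = -8 + (j*4 + j) = -8 + (4*j + j) = -8 + 5*j)
k(P) = 3 + P² (k(P) = 3 + P*P = 3 + P²)
p = 2508 (p = -2*((3 + 6²) - 58)*66 = -2*((3 + 36) - 58)*66 = -2*(39 - 58)*66 = -(-38)*66 = -2*(-1254) = 2508)
p + (((-2205 + v) + b(12, 95)) + 12616) = 2508 + (((-2205 + 735) + (-8 + 5*12)) + 12616) = 2508 + ((-1470 + (-8 + 60)) + 12616) = 2508 + ((-1470 + 52) + 12616) = 2508 + (-1418 + 12616) = 2508 + 11198 = 13706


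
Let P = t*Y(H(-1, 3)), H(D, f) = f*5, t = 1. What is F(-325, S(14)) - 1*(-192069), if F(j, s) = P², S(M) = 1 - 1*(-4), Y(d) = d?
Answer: 192294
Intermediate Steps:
H(D, f) = 5*f
S(M) = 5 (S(M) = 1 + 4 = 5)
P = 15 (P = 1*(5*3) = 1*15 = 15)
F(j, s) = 225 (F(j, s) = 15² = 225)
F(-325, S(14)) - 1*(-192069) = 225 - 1*(-192069) = 225 + 192069 = 192294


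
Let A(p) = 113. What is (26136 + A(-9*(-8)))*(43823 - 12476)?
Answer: 822827403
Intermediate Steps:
(26136 + A(-9*(-8)))*(43823 - 12476) = (26136 + 113)*(43823 - 12476) = 26249*31347 = 822827403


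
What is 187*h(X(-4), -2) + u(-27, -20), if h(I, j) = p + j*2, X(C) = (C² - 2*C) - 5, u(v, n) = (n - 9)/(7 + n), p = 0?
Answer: -9695/13 ≈ -745.77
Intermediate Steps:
u(v, n) = (-9 + n)/(7 + n)
X(C) = -5 + C² - 2*C
h(I, j) = 2*j (h(I, j) = 0 + j*2 = 0 + 2*j = 2*j)
187*h(X(-4), -2) + u(-27, -20) = 187*(2*(-2)) + (-9 - 20)/(7 - 20) = 187*(-4) - 29/(-13) = -748 - 1/13*(-29) = -748 + 29/13 = -9695/13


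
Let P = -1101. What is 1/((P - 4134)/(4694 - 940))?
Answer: -3754/5235 ≈ -0.71710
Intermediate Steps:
1/((P - 4134)/(4694 - 940)) = 1/((-1101 - 4134)/(4694 - 940)) = 1/(-5235/3754) = -3754/5235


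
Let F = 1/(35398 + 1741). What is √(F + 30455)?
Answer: √42006743588194/37139 ≈ 174.51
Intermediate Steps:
F = 1/37139 ≈ 2.6926e-5
√(F + 30455) = √(1/37139 + 30455) = √(1131068246/37139) = √42006743588194/37139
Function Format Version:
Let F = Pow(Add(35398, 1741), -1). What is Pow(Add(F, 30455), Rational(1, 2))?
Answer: Mul(Rational(1, 37139), Pow(42006743588194, Rational(1, 2))) ≈ 174.51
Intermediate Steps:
F = Rational(1, 37139) (F = Pow(37139, -1) = Rational(1, 37139) ≈ 2.6926e-5)
Pow(Add(F, 30455), Rational(1, 2)) = Pow(Add(Rational(1, 37139), 30455), Rational(1, 2)) = Pow(Rational(1131068246, 37139), Rational(1, 2)) = Mul(Rational(1, 37139), Pow(42006743588194, Rational(1, 2)))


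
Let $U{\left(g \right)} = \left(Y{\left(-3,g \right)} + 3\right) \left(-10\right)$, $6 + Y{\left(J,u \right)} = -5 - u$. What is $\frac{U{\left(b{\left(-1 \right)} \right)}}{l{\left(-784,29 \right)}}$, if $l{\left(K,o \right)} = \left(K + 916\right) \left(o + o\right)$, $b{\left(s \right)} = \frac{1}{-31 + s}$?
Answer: $\frac{425}{40832} \approx 0.010409$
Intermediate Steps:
$Y{\left(J,u \right)} = -11 - u$ ($Y{\left(J,u \right)} = -6 - \left(5 + u\right) = -11 - u$)
$l{\left(K,o \right)} = 2 o \left(916 + K\right)$ ($l{\left(K,o \right)} = \left(916 + K\right) 2 o = 2 o \left(916 + K\right)$)
$U{\left(g \right)} = 80 + 10 g$ ($U{\left(g \right)} = \left(\left(-11 - g\right) + 3\right) \left(-10\right) = \left(-8 - g\right) \left(-10\right) = 80 + 10 g$)
$\frac{U{\left(b{\left(-1 \right)} \right)}}{l{\left(-784,29 \right)}} = \frac{80 + \frac{10}{-31 - 1}}{2 \cdot 29 \left(916 - 784\right)} = \frac{80 + \frac{10}{-32}}{2 \cdot 29 \cdot 132} = \frac{80 + 10 \left(- \frac{1}{32}\right)}{7656} = \left(80 - \frac{5}{16}\right) \frac{1}{7656} = \frac{1275}{16} \cdot \frac{1}{7656} = \frac{425}{40832}$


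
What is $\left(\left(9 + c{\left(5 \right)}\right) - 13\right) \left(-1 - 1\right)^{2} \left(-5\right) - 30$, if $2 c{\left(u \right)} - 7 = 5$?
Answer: $-70$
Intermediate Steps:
$c{\left(u \right)} = 6$ ($c{\left(u \right)} = \frac{7}{2} + \frac{1}{2} \cdot 5 = \frac{7}{2} + \frac{5}{2} = 6$)
$\left(\left(9 + c{\left(5 \right)}\right) - 13\right) \left(-1 - 1\right)^{2} \left(-5\right) - 30 = \left(\left(9 + 6\right) - 13\right) \left(-1 - 1\right)^{2} \left(-5\right) - 30 = \left(15 - 13\right) \left(-2\right)^{2} \left(-5\right) - 30 = 2 \cdot 4 \left(-5\right) - 30 = 2 \left(-20\right) - 30 = -40 - 30 = -70$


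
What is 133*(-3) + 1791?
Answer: 1392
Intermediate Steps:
133*(-3) + 1791 = -399 + 1791 = 1392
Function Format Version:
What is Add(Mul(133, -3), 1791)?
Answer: 1392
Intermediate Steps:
Add(Mul(133, -3), 1791) = Add(-399, 1791) = 1392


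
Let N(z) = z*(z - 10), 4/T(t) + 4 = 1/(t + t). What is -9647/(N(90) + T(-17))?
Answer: -1321639/986264 ≈ -1.3400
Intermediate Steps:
T(t) = 4/(-4 + 1/(2*t)) (T(t) = 4/(-4 + 1/(t + t)) = 4/(-4 + 1/(2*t)))
N(z) = z*(-10 + z)
-9647/(N(90) + T(-17)) = -9647/(90*(-10 + 90) - 8*(-17)/(-1 + 8*(-17))) = -9647/(90*80 - 8*(-17)/(-1 - 136)) = -9647/(7200 - 8*(-17)/(-137)) = -9647/(7200 - 8*(-17)*(-1/137)) = -9647/(7200 - 136/137) = -9647/986264/137 = -9647*137/986264 = -1321639/986264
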